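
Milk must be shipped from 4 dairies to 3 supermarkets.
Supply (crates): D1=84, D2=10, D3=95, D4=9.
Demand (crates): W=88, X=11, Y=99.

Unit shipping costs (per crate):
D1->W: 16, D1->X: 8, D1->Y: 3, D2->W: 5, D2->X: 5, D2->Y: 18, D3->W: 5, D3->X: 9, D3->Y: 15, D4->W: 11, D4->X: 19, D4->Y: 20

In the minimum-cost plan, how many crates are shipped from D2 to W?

Solving gives:
  D1→Y: 84 crates
  D2→X: 10 crates
  D3→W: 88 crates
  D3→X: 1 crates
  D3→Y: 6 crates
  D4→Y: 9 crates
Total cost = 1021.
The route D2→W is not used.

0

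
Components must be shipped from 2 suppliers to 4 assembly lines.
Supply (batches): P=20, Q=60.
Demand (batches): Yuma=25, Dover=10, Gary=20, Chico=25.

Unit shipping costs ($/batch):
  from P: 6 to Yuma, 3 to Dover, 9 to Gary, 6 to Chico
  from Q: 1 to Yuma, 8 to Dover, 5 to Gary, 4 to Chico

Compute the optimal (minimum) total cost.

275

A cheapest plan:
  P–Dover: 10 batches
  P–Chico: 10 batches
  Q–Yuma: 25 batches
  Q–Gary: 20 batches
  Q–Chico: 15 batches
Total cost = $275.
(Supply check: P ships 20; Q ships 60.)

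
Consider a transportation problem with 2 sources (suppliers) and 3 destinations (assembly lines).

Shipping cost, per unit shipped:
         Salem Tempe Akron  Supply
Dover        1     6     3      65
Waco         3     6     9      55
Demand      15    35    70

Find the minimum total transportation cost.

495

One minimum-cost allocation:
  Dover to Akron: 65 × 3 = 195
  Waco to Salem: 15 × 3 = 45
  Waco to Tempe: 35 × 6 = 210
  Waco to Akron: 5 × 9 = 45
Total = 195 + 45 + 210 + 45 = 495.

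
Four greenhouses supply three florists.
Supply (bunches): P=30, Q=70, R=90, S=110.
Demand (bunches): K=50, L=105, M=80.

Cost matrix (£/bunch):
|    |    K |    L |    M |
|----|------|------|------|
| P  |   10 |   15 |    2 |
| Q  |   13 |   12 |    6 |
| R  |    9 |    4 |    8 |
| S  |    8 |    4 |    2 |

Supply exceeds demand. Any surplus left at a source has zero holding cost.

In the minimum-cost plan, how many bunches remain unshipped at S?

Minimum-cost shipments:
  P->M: 30 × £2 = £60
  Q->M: 5 × £6 = £30
  R->L: 90 × £4 = £360
  S->K: 50 × £8 = £400
  S->L: 15 × £4 = £60
  S->M: 45 × £2 = £90
Total cost = £1000.
S ships 110 of its 110, leaving 0.

0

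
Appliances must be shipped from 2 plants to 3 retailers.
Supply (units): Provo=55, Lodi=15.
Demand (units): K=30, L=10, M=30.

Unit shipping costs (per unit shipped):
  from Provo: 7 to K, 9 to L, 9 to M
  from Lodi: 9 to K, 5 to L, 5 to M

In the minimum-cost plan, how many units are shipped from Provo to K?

The minimum-cost plan:
  Provo→K: 30 × 7 = 210
  Provo→L: 10 × 9 = 90
  Provo→M: 15 × 9 = 135
  Lodi→M: 15 × 5 = 75
Total cost = 510.
So Provo→K carries 30 units.

30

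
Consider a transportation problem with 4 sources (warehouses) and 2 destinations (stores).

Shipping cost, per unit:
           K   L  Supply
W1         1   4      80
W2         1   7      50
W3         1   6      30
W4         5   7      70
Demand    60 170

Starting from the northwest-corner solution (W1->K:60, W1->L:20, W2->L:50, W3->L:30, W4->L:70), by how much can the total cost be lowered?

Current plan cost = 60·1 + 20·4 + 50·7 + 30·6 + 70·7 = 1160.
Optimal plan:
  W1->L: 80 units
  W2->K: 50 units
  W3->K: 10 units
  W3->L: 20 units
  W4->L: 70 units
Optimal cost = 990.
Saving = 1160 − 990 = 170.

170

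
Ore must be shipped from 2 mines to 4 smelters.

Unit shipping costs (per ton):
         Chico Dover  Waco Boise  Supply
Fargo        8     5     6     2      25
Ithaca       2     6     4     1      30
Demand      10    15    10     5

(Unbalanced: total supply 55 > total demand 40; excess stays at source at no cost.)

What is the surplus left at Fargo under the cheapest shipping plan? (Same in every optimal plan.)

An optimal plan:
  Fargo->Dover: 15 × 5 = 75
  Ithaca->Chico: 10 × 2 = 20
  Ithaca->Waco: 10 × 4 = 40
  Ithaca->Boise: 5 × 1 = 5
Total cost = 140.
Fargo ships 15 of its 25, leaving 10.

10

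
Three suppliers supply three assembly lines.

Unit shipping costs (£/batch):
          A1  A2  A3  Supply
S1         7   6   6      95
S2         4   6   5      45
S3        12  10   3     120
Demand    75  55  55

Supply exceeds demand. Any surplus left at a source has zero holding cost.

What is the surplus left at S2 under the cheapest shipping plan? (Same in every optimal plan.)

0

Minimum-cost shipments:
  S1→A1: 30 × £7 = £210
  S1→A2: 55 × £6 = £330
  S2→A1: 45 × £4 = £180
  S3→A3: 55 × £3 = £165
Total cost = £885.
S2 ships 45 of its 45, leaving 0.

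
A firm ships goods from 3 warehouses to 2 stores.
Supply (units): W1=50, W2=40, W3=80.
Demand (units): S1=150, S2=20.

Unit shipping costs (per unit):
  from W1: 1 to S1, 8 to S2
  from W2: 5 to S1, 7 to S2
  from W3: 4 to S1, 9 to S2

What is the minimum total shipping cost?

610

An optimal shipping plan:
  W1 to S1: 50 units
  W2 to S1: 20 units
  W2 to S2: 20 units
  W3 to S1: 80 units
Total cost = 610.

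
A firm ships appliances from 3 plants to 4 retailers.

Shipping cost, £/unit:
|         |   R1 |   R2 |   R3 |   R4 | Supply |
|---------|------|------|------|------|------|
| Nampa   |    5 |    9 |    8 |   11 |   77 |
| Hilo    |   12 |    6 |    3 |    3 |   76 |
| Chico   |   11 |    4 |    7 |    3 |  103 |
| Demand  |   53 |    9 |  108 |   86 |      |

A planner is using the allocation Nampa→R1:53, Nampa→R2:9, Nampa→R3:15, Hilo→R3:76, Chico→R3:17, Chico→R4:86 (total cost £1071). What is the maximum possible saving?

36

Current plan cost = 53·5 + 9·9 + 15·8 + 76·3 + 17·7 + 86·3 = £1071.
Optimal plan:
  Nampa–R1: 53 × £5 = £265
  Nampa–R3: 24 × £8 = £192
  Hilo–R3: 76 × £3 = £228
  Chico–R2: 9 × £4 = £36
  Chico–R3: 8 × £7 = £56
  Chico–R4: 86 × £3 = £258
Optimal cost = £1035.
Saving = 1071 − 1035 = £36.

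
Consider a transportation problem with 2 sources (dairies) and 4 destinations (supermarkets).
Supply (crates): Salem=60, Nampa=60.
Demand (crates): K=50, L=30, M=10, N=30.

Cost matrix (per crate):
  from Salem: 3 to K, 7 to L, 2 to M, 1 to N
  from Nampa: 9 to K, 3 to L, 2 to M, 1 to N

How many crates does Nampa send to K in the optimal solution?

Optimal shipments:
  Salem->K: 50 × 3 = 150
  Salem->M: 10 × 2 = 20
  Nampa->L: 30 × 3 = 90
  Nampa->N: 30 × 1 = 30
Total cost = 290.
The route Nampa→K is not used.

0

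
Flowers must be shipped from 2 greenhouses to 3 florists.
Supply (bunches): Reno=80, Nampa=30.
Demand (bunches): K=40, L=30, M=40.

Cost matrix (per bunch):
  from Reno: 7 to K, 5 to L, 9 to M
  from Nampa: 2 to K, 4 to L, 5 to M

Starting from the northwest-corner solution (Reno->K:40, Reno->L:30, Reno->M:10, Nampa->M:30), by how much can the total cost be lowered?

Current plan cost = 40·7 + 30·5 + 10·9 + 30·5 = 670.
Optimal plan:
  Reno–K: 10 × 7 = 70
  Reno–L: 30 × 5 = 150
  Reno–M: 40 × 9 = 360
  Nampa–K: 30 × 2 = 60
Optimal cost = 640.
Saving = 670 − 640 = 30.

30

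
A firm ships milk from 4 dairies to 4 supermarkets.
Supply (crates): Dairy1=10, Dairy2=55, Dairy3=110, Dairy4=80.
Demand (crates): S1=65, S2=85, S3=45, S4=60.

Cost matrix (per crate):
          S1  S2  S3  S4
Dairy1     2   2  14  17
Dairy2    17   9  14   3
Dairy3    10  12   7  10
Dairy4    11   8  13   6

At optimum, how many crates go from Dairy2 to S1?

0

The minimum-cost plan:
  Dairy1–S2: 10 crates
  Dairy2–S4: 55 crates
  Dairy3–S1: 65 crates
  Dairy3–S3: 45 crates
  Dairy4–S2: 75 crates
  Dairy4–S4: 5 crates
Total cost = 1780.
The route Dairy2→S1 is not used.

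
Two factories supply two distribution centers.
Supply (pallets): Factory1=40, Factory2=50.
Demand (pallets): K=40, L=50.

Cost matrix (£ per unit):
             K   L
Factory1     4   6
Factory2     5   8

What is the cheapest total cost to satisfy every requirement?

520

A cheapest plan:
  Factory1→L: 40 pallets
  Factory2→K: 40 pallets
  Factory2→L: 10 pallets
Total cost = £520.
(Supply check: Factory1 ships 40; Factory2 ships 50.)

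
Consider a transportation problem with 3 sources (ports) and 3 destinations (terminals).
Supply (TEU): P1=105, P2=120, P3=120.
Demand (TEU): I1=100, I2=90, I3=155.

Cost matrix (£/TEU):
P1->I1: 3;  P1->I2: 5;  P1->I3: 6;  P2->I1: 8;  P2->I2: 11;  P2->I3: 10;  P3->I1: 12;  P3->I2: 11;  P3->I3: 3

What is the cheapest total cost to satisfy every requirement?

1885

An optimal shipping plan:
  P1–I1: 15 × £3 = £45
  P1–I2: 90 × £5 = £450
  P2–I1: 85 × £8 = £680
  P2–I3: 35 × £10 = £350
  P3–I3: 120 × £3 = £360
Total = 45 + 450 + 680 + 350 + 360 = £1885.
(Supply check: P1 ships 105; P2 ships 120; P3 ships 120.)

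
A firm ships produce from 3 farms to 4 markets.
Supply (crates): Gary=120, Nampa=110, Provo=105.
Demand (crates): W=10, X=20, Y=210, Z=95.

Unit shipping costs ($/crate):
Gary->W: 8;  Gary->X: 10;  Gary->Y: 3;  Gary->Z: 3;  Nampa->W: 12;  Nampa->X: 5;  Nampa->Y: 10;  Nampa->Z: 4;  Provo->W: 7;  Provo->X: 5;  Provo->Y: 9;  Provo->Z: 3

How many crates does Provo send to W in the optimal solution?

Solving gives:
  Gary to Y: 120 × $3 = $360
  Nampa to X: 20 × $5 = $100
  Nampa to Y: 90 × $10 = $900
  Provo to W: 10 × $7 = $70
  Provo to Z: 95 × $3 = $285
Total cost = $1715.
So Provo→W carries 10 crates.

10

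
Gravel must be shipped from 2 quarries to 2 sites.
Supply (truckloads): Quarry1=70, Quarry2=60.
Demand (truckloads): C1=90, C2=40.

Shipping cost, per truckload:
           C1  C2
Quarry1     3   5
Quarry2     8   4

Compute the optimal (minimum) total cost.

An optimal shipping plan:
  Quarry1–C1: 70 truckloads
  Quarry2–C1: 20 truckloads
  Quarry2–C2: 40 truckloads
Total cost = 530.

530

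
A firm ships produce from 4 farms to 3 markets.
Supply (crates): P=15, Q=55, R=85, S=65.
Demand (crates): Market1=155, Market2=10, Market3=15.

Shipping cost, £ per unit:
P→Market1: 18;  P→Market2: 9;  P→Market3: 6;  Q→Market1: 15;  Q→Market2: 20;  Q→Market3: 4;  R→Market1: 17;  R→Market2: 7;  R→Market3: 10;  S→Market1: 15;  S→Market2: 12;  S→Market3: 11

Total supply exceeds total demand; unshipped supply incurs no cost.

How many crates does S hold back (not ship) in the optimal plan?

Minimum-cost shipments:
  Q→Market1: 40 × £15 = £600
  Q→Market3: 15 × £4 = £60
  R→Market1: 50 × £17 = £850
  R→Market2: 10 × £7 = £70
  S→Market1: 65 × £15 = £975
Total cost = £2555.
S ships 65 of its 65, leaving 0.

0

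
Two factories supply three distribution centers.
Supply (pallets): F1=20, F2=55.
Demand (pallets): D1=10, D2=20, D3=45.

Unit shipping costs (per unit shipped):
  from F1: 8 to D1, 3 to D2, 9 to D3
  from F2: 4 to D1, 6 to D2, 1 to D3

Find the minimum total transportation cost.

145

Optimal allocation:
  F1->D2: 20 pallets
  F2->D1: 10 pallets
  F2->D3: 45 pallets
Total cost = 145.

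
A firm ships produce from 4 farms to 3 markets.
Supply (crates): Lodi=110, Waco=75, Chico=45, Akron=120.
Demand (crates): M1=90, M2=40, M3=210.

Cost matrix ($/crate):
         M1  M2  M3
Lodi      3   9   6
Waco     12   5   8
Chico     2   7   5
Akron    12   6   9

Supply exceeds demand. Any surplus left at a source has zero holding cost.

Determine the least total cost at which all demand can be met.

One minimum-cost allocation:
  Lodi->M1: 90 crates
  Lodi->M3: 20 crates
  Waco->M2: 40 crates
  Waco->M3: 35 crates
  Chico->M3: 45 crates
  Akron->M3: 110 crates
Total cost = $2085.
(Supply check: Lodi ships 110; Waco ships 75; Chico ships 45; Akron ships 110.)

2085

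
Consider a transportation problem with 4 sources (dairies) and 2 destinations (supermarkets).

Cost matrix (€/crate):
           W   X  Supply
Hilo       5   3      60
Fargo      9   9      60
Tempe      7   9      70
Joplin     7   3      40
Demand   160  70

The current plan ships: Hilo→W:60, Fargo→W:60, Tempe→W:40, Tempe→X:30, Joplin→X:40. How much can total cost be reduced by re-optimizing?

120

Current plan cost = 60·5 + 60·9 + 40·7 + 30·9 + 40·3 = €1510.
Optimal plan:
  Hilo to W: 30 crates
  Hilo to X: 30 crates
  Fargo to W: 60 crates
  Tempe to W: 70 crates
  Joplin to X: 40 crates
Optimal cost = €1390.
Saving = 1510 − 1390 = €120.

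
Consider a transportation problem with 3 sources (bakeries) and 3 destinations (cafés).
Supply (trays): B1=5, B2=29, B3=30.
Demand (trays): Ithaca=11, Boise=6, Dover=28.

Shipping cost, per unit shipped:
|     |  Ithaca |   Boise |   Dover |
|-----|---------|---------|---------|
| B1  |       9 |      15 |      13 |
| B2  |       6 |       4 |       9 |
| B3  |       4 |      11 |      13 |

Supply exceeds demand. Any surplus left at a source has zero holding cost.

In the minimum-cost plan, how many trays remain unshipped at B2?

0

An optimal plan:
  B2–Boise: 6 trays
  B2–Dover: 23 trays
  B3–Ithaca: 11 trays
  B3–Dover: 5 trays
Total cost = 340.
B2 ships 29 of its 29, leaving 0.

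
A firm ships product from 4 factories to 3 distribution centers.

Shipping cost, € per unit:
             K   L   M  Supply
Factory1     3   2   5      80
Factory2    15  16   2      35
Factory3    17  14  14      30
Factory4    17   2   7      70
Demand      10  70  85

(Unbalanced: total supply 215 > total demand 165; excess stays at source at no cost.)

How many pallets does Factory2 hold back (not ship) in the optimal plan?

An optimal plan:
  Factory1->K: 10 pallets
  Factory1->L: 20 pallets
  Factory1->M: 50 pallets
  Factory2->M: 35 pallets
  Factory4->L: 50 pallets
Total cost = €490.
Factory2 ships 35 of its 35, leaving 0.

0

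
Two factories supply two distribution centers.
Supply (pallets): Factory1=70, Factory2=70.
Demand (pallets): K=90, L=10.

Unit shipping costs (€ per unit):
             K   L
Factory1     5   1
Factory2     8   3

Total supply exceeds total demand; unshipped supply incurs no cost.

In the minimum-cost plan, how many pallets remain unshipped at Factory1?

Minimum-cost shipments:
  Factory1 to K: 70 × €5 = €350
  Factory2 to K: 20 × €8 = €160
  Factory2 to L: 10 × €3 = €30
Total cost = €540.
Factory1 ships 70 of its 70, leaving 0.

0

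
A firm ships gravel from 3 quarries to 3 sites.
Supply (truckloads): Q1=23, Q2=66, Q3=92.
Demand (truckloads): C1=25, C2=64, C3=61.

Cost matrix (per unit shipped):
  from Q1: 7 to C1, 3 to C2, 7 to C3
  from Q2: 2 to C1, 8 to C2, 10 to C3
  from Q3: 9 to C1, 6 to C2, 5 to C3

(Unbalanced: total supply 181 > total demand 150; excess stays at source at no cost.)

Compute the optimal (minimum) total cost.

690

A cheapest plan:
  Q1 to C2: 23 × 3 = 69
  Q2 to C1: 25 × 2 = 50
  Q2 to C2: 10 × 8 = 80
  Q3 to C2: 31 × 6 = 186
  Q3 to C3: 61 × 5 = 305
Total = 69 + 50 + 80 + 186 + 305 = 690.
(Supply check: Q1 ships 23; Q2 ships 35; Q3 ships 92.)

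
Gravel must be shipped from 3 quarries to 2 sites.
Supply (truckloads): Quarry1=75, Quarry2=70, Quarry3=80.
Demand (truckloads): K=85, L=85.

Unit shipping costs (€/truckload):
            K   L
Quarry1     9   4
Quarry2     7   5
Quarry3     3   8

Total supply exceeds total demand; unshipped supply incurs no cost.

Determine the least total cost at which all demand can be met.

625

Optimal allocation:
  Quarry1→L: 75 truckloads
  Quarry2→K: 5 truckloads
  Quarry2→L: 10 truckloads
  Quarry3→K: 80 truckloads
Total cost = €625.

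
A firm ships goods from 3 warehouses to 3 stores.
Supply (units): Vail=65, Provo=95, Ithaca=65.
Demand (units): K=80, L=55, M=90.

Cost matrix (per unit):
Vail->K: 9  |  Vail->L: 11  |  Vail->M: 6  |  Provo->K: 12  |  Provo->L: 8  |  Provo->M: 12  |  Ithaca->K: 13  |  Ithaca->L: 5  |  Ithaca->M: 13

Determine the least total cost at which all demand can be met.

An optimal shipping plan:
  Vail to M: 65 × 6 = 390
  Provo to K: 70 × 12 = 840
  Provo to M: 25 × 12 = 300
  Ithaca to K: 10 × 13 = 130
  Ithaca to L: 55 × 5 = 275
Total = 390 + 840 + 300 + 130 + 275 = 1935.

1935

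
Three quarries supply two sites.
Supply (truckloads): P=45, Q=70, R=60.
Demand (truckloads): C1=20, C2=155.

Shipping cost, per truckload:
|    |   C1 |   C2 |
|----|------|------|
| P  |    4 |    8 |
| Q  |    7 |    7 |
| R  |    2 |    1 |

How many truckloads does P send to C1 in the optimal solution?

Optimal shipments:
  P to C1: 20 × 4 = 80
  P to C2: 25 × 8 = 200
  Q to C2: 70 × 7 = 490
  R to C2: 60 × 1 = 60
Total cost = 830.
So P→C1 carries 20 truckloads.

20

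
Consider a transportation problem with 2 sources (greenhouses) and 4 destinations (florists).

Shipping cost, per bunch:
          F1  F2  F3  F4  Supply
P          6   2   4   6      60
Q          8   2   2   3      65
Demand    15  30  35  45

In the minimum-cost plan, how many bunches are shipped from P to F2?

30

Solving gives:
  P to F1: 15 × 6 = 90
  P to F2: 30 × 2 = 60
  P to F3: 15 × 4 = 60
  Q to F3: 20 × 2 = 40
  Q to F4: 45 × 3 = 135
Total cost = 385.
So P→F2 carries 30 bunches.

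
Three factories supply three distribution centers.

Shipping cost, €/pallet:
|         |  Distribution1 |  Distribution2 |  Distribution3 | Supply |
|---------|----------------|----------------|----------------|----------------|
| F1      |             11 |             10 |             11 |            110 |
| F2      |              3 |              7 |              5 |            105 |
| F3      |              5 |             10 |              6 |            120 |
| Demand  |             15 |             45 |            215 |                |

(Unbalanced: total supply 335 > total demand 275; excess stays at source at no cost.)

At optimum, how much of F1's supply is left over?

60

An optimal plan:
  F1→Distribution2: 45 × €10 = €450
  F1→Distribution3: 5 × €11 = €55
  F2→Distribution1: 15 × €3 = €45
  F2→Distribution3: 90 × €5 = €450
  F3→Distribution3: 120 × €6 = €720
Total cost = €1720.
F1 ships 50 of its 110, leaving 60.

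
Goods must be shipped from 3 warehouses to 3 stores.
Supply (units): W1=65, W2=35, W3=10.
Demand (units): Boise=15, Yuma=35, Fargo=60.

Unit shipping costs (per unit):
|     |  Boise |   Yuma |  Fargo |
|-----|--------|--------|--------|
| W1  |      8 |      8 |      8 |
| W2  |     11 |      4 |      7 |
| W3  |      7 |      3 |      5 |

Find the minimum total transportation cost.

Optimal allocation:
  W1–Boise: 15 × 8 = 120
  W1–Fargo: 50 × 8 = 400
  W2–Yuma: 35 × 4 = 140
  W3–Fargo: 10 × 5 = 50
Total = 120 + 400 + 140 + 50 = 710.

710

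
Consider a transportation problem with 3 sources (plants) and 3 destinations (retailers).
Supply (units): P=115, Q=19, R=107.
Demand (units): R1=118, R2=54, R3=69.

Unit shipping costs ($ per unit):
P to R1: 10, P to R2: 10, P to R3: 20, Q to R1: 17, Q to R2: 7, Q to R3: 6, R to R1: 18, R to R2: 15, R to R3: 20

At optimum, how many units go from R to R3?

The minimum-cost plan:
  P→R1: 115 units
  Q→R3: 19 units
  R→R1: 3 units
  R→R2: 54 units
  R→R3: 50 units
Total cost = $3128.
So R→R3 carries 50 units.

50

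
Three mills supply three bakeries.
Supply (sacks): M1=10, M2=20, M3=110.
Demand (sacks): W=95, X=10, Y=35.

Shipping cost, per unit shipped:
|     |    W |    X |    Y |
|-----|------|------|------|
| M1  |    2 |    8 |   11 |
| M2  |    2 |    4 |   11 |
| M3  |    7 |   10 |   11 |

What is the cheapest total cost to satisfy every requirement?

990

A cheapest plan:
  M1–W: 10 × 2 = 20
  M2–W: 10 × 2 = 20
  M2–X: 10 × 4 = 40
  M3–W: 75 × 7 = 525
  M3–Y: 35 × 11 = 385
Total = 20 + 20 + 40 + 525 + 385 = 990.
(Supply check: M1 ships 10; M2 ships 20; M3 ships 110.)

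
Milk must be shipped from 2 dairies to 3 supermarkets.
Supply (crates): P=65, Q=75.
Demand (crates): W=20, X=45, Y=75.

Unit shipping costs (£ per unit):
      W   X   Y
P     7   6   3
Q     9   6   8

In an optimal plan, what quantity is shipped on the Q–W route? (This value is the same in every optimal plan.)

Optimal shipments:
  P→Y: 65 × £3 = £195
  Q→W: 20 × £9 = £180
  Q→X: 45 × £6 = £270
  Q→Y: 10 × £8 = £80
Total cost = £725.
So Q→W carries 20 crates.

20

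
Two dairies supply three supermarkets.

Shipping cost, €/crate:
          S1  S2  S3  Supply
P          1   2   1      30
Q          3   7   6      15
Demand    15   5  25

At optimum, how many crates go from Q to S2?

0

Optimal shipments:
  P to S2: 5 × €2 = €10
  P to S3: 25 × €1 = €25
  Q to S1: 15 × €3 = €45
Total cost = €80.
The route Q→S2 is not used.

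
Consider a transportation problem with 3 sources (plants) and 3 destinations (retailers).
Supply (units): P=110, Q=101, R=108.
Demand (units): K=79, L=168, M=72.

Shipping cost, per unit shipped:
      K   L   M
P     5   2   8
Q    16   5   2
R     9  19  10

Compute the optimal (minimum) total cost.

1597

One minimum-cost allocation:
  P->L: 110 × 2 = 220
  Q->L: 58 × 5 = 290
  Q->M: 43 × 2 = 86
  R->K: 79 × 9 = 711
  R->M: 29 × 10 = 290
Total = 220 + 290 + 86 + 711 + 290 = 1597.
(Supply check: P ships 110; Q ships 101; R ships 108.)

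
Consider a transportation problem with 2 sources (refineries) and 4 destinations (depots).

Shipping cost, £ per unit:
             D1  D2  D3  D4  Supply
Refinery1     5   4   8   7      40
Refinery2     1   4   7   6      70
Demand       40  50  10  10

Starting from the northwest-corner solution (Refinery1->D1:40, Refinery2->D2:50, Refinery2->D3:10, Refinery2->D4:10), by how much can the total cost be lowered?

160

Current plan cost = 40·5 + 50·4 + 10·7 + 10·6 = £530.
Optimal plan:
  Refinery1->D2: 40 kL
  Refinery2->D1: 40 kL
  Refinery2->D2: 10 kL
  Refinery2->D3: 10 kL
  Refinery2->D4: 10 kL
Optimal cost = £370.
Saving = 530 − 370 = £160.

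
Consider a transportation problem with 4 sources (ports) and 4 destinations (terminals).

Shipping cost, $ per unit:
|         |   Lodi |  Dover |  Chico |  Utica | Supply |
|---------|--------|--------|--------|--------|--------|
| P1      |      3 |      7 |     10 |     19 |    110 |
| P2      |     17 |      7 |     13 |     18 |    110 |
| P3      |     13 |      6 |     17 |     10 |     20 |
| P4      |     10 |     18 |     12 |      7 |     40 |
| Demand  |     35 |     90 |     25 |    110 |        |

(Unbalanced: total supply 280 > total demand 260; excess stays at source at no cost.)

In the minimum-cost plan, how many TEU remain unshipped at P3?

0

An optimal plan:
  P1–Lodi: 35 × $3 = $105
  P1–Dover: 30 × $7 = $210
  P1–Chico: 25 × $10 = $250
  P2–Dover: 60 × $7 = $420
  P2–Utica: 50 × $18 = $900
  P3–Utica: 20 × $10 = $200
  P4–Utica: 40 × $7 = $280
Total cost = $2365.
P3 ships 20 of its 20, leaving 0.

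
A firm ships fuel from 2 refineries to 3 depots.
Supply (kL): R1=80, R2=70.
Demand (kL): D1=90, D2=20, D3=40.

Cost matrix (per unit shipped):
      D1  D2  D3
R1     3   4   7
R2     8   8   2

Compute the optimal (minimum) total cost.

560

An optimal shipping plan:
  R1->D1: 80 × 3 = 240
  R2->D1: 10 × 8 = 80
  R2->D2: 20 × 8 = 160
  R2->D3: 40 × 2 = 80
Total = 240 + 80 + 160 + 80 = 560.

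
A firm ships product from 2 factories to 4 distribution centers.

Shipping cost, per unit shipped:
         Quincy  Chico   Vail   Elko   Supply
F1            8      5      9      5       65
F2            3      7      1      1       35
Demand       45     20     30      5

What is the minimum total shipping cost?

490

A cheapest plan:
  F1→Quincy: 40 × 8 = 320
  F1→Chico: 20 × 5 = 100
  F1→Elko: 5 × 5 = 25
  F2→Quincy: 5 × 3 = 15
  F2→Vail: 30 × 1 = 30
Total = 320 + 100 + 25 + 15 + 30 = 490.
(Supply check: F1 ships 65; F2 ships 35.)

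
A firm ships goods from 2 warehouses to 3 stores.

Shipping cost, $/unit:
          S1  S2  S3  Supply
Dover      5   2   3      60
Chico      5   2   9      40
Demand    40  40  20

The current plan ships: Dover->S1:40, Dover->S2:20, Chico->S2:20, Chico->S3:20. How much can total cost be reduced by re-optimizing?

Current plan cost = 40·5 + 20·2 + 20·2 + 20·9 = $460.
Optimal plan:
  Dover to S1: 40 units
  Dover to S3: 20 units
  Chico to S2: 40 units
Optimal cost = $340.
Saving = 460 − 340 = $120.

120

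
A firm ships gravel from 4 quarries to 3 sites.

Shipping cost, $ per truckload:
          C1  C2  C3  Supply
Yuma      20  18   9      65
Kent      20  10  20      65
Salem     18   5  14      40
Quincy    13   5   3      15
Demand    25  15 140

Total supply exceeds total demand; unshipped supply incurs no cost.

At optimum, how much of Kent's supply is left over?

An optimal plan:
  Yuma–C3: 65 × $9 = $585
  Kent–C1: 25 × $20 = $500
  Kent–C2: 15 × $10 = $150
  Kent–C3: 20 × $20 = $400
  Salem–C3: 40 × $14 = $560
  Quincy–C3: 15 × $3 = $45
Total cost = $2240.
Kent ships 60 of its 65, leaving 5.

5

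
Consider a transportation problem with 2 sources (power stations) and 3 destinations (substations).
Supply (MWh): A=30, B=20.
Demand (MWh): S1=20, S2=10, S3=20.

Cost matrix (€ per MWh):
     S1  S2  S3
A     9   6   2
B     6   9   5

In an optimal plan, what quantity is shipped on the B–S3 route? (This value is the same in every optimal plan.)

0

Optimal shipments:
  A→S2: 10 MWh
  A→S3: 20 MWh
  B→S1: 20 MWh
Total cost = €220.
The route B→S3 is not used.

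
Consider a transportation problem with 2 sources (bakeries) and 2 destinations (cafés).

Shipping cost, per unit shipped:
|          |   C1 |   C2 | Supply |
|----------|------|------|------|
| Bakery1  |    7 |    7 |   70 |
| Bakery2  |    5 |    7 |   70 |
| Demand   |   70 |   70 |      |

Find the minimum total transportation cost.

840

A cheapest plan:
  Bakery1→C2: 70 × 7 = 490
  Bakery2→C1: 70 × 5 = 350
Total = 490 + 350 = 840.
(Supply check: Bakery1 ships 70; Bakery2 ships 70.)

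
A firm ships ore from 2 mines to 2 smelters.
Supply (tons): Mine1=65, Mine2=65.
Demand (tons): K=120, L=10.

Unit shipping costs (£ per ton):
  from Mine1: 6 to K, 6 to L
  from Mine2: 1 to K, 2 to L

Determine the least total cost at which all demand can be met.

One minimum-cost allocation:
  Mine1->K: 55 tons
  Mine1->L: 10 tons
  Mine2->K: 65 tons
Total cost = £455.

455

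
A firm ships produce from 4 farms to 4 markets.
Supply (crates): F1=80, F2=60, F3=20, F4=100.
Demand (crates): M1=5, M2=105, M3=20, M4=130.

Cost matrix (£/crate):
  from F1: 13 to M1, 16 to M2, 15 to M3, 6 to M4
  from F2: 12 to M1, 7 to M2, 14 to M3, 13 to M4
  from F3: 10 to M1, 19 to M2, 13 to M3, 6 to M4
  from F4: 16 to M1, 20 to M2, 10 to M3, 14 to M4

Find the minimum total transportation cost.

2620

Optimal allocation:
  F1→M4: 80 × £6 = £480
  F2→M2: 60 × £7 = £420
  F3→M4: 20 × £6 = £120
  F4→M1: 5 × £16 = £80
  F4→M2: 45 × £20 = £900
  F4→M3: 20 × £10 = £200
  F4→M4: 30 × £14 = £420
Total = 480 + 420 + 120 + 80 + 900 + 200 + 420 = £2620.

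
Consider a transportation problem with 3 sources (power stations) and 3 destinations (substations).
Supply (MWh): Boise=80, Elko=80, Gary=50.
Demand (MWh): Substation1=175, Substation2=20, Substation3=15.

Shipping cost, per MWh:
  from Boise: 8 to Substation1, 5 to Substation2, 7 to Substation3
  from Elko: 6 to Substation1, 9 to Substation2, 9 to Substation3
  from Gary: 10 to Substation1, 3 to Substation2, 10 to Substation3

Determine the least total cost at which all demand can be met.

1465

An optimal shipping plan:
  Boise→Substation1: 65 MWh
  Boise→Substation3: 15 MWh
  Elko→Substation1: 80 MWh
  Gary→Substation1: 30 MWh
  Gary→Substation2: 20 MWh
Total cost = 1465.
(Supply check: Boise ships 80; Elko ships 80; Gary ships 50.)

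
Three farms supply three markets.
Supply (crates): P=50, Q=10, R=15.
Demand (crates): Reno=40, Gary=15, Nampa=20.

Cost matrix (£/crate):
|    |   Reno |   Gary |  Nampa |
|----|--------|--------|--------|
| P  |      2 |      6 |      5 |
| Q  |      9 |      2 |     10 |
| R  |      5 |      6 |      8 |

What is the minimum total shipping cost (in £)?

260

A cheapest plan:
  P to Reno: 30 × £2 = £60
  P to Nampa: 20 × £5 = £100
  Q to Gary: 10 × £2 = £20
  R to Reno: 10 × £5 = £50
  R to Gary: 5 × £6 = £30
Total = 60 + 100 + 20 + 50 + 30 = £260.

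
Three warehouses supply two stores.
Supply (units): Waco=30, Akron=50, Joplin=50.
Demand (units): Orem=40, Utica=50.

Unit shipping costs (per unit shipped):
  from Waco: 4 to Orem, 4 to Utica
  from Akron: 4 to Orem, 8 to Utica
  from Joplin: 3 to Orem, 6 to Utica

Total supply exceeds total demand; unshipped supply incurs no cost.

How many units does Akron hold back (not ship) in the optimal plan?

40

Minimum-cost shipments:
  Waco→Utica: 30 × 4 = 120
  Akron→Orem: 10 × 4 = 40
  Joplin→Orem: 30 × 3 = 90
  Joplin→Utica: 20 × 6 = 120
Total cost = 370.
Akron ships 10 of its 50, leaving 40.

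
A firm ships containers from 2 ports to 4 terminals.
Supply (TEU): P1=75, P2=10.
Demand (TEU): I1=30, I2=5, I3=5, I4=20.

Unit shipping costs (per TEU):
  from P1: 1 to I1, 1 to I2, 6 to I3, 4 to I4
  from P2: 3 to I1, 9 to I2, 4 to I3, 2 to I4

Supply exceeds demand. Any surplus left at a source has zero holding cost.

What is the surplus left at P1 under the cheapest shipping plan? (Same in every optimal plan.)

25

An optimal plan:
  P1 to I1: 30 × 1 = 30
  P1 to I2: 5 × 1 = 5
  P1 to I3: 5 × 6 = 30
  P1 to I4: 10 × 4 = 40
  P2 to I4: 10 × 2 = 20
Total cost = 125.
P1 ships 50 of its 75, leaving 25.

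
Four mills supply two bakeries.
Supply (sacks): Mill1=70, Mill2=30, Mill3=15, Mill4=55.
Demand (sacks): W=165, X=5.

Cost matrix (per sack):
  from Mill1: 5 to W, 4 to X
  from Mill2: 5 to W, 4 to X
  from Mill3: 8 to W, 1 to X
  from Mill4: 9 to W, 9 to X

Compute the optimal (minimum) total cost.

1080

An optimal shipping plan:
  Mill1 to W: 70 × 5 = 350
  Mill2 to W: 30 × 5 = 150
  Mill3 to W: 10 × 8 = 80
  Mill3 to X: 5 × 1 = 5
  Mill4 to W: 55 × 9 = 495
Total = 350 + 150 + 80 + 5 + 495 = 1080.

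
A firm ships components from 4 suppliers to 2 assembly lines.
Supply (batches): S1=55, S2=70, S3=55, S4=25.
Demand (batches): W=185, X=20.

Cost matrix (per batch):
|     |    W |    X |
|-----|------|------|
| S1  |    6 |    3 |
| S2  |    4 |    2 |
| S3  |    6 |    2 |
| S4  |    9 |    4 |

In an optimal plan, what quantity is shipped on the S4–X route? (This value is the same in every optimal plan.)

20

Optimal shipments:
  S1–W: 55 batches
  S2–W: 70 batches
  S3–W: 55 batches
  S4–W: 5 batches
  S4–X: 20 batches
Total cost = 1065.
So S4→X carries 20 batches.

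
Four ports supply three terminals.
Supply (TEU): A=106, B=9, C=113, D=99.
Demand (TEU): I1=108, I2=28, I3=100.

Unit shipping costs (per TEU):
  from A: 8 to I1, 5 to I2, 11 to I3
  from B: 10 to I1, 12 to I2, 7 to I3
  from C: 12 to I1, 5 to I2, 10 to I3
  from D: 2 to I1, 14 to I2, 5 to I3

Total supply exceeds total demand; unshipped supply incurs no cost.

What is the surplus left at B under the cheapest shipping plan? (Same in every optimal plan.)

0

An optimal plan:
  A->I1: 9 TEU
  A->I2: 6 TEU
  B->I3: 9 TEU
  C->I2: 22 TEU
  C->I3: 91 TEU
  D->I1: 99 TEU
Total cost = 1383.
B ships 9 of its 9, leaving 0.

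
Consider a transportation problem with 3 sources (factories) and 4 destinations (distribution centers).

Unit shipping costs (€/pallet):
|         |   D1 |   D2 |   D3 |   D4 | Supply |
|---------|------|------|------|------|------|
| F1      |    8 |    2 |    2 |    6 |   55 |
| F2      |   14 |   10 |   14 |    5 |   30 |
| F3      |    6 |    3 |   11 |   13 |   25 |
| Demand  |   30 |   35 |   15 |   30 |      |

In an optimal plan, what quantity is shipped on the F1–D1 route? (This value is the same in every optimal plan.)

Solving gives:
  F1->D1: 5 × €8 = €40
  F1->D2: 35 × €2 = €70
  F1->D3: 15 × €2 = €30
  F2->D4: 30 × €5 = €150
  F3->D1: 25 × €6 = €150
Total cost = €440.
So F1→D1 carries 5 pallets.

5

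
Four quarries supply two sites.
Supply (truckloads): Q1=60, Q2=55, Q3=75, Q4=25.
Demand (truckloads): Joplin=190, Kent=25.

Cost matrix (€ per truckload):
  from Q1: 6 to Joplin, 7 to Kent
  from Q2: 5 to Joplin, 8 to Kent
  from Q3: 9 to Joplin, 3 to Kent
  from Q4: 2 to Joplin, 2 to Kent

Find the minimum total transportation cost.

A cheapest plan:
  Q1–Joplin: 60 × €6 = €360
  Q2–Joplin: 55 × €5 = €275
  Q3–Joplin: 50 × €9 = €450
  Q3–Kent: 25 × €3 = €75
  Q4–Joplin: 25 × €2 = €50
Total = 360 + 275 + 450 + 75 + 50 = €1210.

1210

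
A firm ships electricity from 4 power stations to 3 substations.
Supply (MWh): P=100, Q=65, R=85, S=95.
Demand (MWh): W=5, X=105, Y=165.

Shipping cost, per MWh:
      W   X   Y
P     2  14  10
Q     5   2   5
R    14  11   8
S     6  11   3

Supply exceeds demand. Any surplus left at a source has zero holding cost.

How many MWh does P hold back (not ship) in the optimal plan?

An optimal plan:
  P→W: 5 × 2 = 10
  P→Y: 25 × 10 = 250
  Q→X: 65 × 2 = 130
  R→X: 40 × 11 = 440
  R→Y: 45 × 8 = 360
  S→Y: 95 × 3 = 285
Total cost = 1475.
P ships 30 of its 100, leaving 70.

70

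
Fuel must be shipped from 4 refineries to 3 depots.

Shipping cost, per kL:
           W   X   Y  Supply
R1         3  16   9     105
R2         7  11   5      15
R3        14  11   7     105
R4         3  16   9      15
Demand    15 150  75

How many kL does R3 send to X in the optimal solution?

The minimum-cost plan:
  R1->X: 30 kL
  R1->Y: 75 kL
  R2->X: 15 kL
  R3->X: 105 kL
  R4->W: 15 kL
Total cost = 2520.
So R3→X carries 105 kL.

105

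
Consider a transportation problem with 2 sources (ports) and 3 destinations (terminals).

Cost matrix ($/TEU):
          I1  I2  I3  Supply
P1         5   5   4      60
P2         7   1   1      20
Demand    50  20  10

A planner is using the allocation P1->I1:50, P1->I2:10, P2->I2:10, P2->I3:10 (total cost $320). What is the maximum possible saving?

Current plan cost = 50·5 + 10·5 + 10·1 + 10·1 = $320.
Optimal plan:
  P1→I1: 50 × $5 = $250
  P1→I3: 10 × $4 = $40
  P2→I2: 20 × $1 = $20
Optimal cost = $310.
Saving = 320 − 310 = $10.

10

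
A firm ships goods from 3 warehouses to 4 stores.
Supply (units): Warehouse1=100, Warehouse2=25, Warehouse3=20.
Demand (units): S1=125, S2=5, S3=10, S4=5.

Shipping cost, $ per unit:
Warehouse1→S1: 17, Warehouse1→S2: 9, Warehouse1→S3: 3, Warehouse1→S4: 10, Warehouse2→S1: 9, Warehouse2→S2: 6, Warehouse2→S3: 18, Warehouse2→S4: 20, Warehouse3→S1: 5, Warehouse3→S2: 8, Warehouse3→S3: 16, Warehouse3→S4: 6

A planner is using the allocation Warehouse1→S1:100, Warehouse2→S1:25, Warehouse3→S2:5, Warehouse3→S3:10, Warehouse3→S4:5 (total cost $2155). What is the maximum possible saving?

Current plan cost = 100·17 + 25·9 + 5·8 + 10·16 + 5·6 = $2155.
Optimal plan:
  Warehouse1–S1: 80 × $17 = $1360
  Warehouse1–S2: 5 × $9 = $45
  Warehouse1–S3: 10 × $3 = $30
  Warehouse1–S4: 5 × $10 = $50
  Warehouse2–S1: 25 × $9 = $225
  Warehouse3–S1: 20 × $5 = $100
Optimal cost = $1810.
Saving = 2155 − 1810 = $345.

345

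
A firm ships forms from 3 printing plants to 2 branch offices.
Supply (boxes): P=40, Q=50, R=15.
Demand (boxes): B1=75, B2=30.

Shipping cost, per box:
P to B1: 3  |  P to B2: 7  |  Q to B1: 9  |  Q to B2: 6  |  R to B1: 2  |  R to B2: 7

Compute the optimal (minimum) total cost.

510

One minimum-cost allocation:
  P to B1: 40 boxes
  Q to B1: 20 boxes
  Q to B2: 30 boxes
  R to B1: 15 boxes
Total cost = 510.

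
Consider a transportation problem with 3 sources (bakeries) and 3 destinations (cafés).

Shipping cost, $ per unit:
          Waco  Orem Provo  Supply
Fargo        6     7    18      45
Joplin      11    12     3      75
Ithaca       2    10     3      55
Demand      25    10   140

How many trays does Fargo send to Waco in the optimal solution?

The minimum-cost plan:
  Fargo to Waco: 25 × $6 = $150
  Fargo to Orem: 10 × $7 = $70
  Fargo to Provo: 10 × $18 = $180
  Joplin to Provo: 75 × $3 = $225
  Ithaca to Provo: 55 × $3 = $165
Total cost = $790.
So Fargo→Waco carries 25 trays.

25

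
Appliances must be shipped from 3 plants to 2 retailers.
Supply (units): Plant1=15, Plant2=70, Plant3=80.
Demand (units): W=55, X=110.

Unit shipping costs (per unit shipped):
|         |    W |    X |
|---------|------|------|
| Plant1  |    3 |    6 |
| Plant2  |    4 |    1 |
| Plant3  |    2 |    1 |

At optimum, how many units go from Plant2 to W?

0

The minimum-cost plan:
  Plant1->W: 15 × 3 = 45
  Plant2->X: 70 × 1 = 70
  Plant3->W: 40 × 2 = 80
  Plant3->X: 40 × 1 = 40
Total cost = 235.
The route Plant2→W is not used.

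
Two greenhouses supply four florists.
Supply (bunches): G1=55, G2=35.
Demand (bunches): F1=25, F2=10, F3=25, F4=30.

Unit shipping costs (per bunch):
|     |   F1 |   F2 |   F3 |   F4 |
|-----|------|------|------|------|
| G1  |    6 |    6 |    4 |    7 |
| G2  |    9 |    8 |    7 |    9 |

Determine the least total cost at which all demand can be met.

590

An optimal shipping plan:
  G1–F1: 25 × 6 = 150
  G1–F2: 5 × 6 = 30
  G1–F3: 25 × 4 = 100
  G2–F2: 5 × 8 = 40
  G2–F4: 30 × 9 = 270
Total = 150 + 30 + 100 + 40 + 270 = 590.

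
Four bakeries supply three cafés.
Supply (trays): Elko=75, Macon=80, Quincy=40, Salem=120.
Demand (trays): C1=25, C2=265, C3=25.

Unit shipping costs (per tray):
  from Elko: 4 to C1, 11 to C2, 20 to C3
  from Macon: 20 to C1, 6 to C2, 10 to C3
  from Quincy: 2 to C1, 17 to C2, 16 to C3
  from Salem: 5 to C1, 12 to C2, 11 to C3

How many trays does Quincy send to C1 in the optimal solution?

25

The minimum-cost plan:
  Elko–C2: 75 × 11 = 825
  Macon–C2: 80 × 6 = 480
  Quincy–C1: 25 × 2 = 50
  Quincy–C2: 15 × 17 = 255
  Salem–C2: 95 × 12 = 1140
  Salem–C3: 25 × 11 = 275
Total cost = 3025.
So Quincy→C1 carries 25 trays.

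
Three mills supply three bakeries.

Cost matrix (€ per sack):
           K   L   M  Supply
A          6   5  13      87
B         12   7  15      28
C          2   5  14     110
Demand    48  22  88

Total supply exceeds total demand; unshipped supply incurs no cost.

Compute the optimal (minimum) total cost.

One minimum-cost allocation:
  A to M: 87 × €13 = €1131
  C to K: 48 × €2 = €96
  C to L: 22 × €5 = €110
  C to M: 1 × €14 = €14
Total = 1131 + 96 + 110 + 14 = €1351.

1351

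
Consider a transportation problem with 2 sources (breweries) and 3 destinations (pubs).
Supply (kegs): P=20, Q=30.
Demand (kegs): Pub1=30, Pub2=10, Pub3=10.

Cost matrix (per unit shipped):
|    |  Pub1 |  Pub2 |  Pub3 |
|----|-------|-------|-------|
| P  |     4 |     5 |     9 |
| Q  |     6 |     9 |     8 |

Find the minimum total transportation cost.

290

A cheapest plan:
  P–Pub1: 10 kegs
  P–Pub2: 10 kegs
  Q–Pub1: 20 kegs
  Q–Pub3: 10 kegs
Total cost = 290.
(Supply check: P ships 20; Q ships 30.)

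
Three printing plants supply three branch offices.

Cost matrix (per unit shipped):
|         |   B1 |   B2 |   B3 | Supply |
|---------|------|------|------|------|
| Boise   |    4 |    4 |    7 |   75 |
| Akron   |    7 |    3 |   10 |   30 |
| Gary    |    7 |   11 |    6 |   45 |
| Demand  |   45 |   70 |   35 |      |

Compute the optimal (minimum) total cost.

670

Optimal allocation:
  Boise→B1: 35 boxes
  Boise→B2: 40 boxes
  Akron→B2: 30 boxes
  Gary→B1: 10 boxes
  Gary→B3: 35 boxes
Total cost = 670.
(Supply check: Boise ships 75; Akron ships 30; Gary ships 45.)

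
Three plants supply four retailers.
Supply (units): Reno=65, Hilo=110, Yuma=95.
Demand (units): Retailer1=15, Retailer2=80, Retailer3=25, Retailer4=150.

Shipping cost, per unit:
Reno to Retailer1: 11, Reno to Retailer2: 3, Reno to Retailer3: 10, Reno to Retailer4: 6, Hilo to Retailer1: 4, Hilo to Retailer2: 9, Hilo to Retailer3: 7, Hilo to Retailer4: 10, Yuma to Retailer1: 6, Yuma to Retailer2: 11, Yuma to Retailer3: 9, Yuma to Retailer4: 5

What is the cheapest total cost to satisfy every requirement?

1590

An optimal shipping plan:
  Reno–Retailer2: 65 units
  Hilo–Retailer1: 15 units
  Hilo–Retailer2: 15 units
  Hilo–Retailer3: 25 units
  Hilo–Retailer4: 55 units
  Yuma–Retailer4: 95 units
Total cost = 1590.
(Supply check: Reno ships 65; Hilo ships 110; Yuma ships 95.)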